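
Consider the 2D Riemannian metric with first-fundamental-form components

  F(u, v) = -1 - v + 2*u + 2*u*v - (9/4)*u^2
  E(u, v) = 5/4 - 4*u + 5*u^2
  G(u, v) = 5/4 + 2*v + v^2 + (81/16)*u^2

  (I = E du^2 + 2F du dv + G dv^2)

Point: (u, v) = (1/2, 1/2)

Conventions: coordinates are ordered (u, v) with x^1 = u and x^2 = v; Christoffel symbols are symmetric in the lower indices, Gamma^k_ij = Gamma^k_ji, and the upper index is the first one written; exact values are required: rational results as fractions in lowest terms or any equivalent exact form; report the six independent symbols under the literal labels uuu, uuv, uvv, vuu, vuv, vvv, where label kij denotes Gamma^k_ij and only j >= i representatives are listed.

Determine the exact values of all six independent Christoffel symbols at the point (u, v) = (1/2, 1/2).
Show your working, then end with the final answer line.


E = 1/2, F = -9/16, G = 241/64 at the point
E_u = 1, E_v = 0, F_u = 3/4, F_v = 0, G_u = 81/16, G_v = 3
EG - F^2 = 401/256;  g^inv = (256/401) * [[241/64, 9/16], [9/16, 1/2]]
first-kind symbols [ij,l] = (1/2)(d_i g_jl + d_j g_il - d_l g_ij): [uu,u] = E_u/2 = 1/2, [uu,v] = F_u - E_v/2 = 3/4, [uv,u] = E_v/2 = 0, [uv,v] = G_u/2 = 81/32, [vv,u] = F_v - G_u/2 = -81/32, [vv,v] = G_v/2 = 3/2
Gamma^u_ij = (G*[ij,u] - F*[ij,v])/(EG - F^2), Gamma^v_ij = (E*[ij,v] - F*[ij,u])/(EG - F^2)

Answer: Gamma_uuu = 590/401, Gamma_uuv = 729/802, Gamma_uvv = -17793/3208, Gamma_vuu = 168/401, Gamma_vuv = 324/401, Gamma_vvv = -345/802


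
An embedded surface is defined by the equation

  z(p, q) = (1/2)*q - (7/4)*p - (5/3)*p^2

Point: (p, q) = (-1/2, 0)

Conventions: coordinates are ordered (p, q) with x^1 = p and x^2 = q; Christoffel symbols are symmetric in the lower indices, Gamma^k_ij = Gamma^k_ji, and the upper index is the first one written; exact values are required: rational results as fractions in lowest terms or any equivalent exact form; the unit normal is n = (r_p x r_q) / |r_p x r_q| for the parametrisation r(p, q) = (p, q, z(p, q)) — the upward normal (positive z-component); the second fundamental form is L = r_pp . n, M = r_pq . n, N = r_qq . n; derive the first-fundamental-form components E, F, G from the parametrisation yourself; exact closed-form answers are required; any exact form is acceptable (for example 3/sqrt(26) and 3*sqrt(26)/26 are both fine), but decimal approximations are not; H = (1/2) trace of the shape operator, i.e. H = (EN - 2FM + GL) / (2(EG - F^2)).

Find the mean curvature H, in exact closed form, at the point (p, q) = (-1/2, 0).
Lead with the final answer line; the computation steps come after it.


Answer: H = -3600*sqrt(181)/32761

z_p = -1/12, z_q = 1/2, z_pp = -10/3, z_pq = 0, z_qq = 0
E = 145/144, F = -1/24, G = 5/4; answer radicand W^2 = 181/144
unnormalised second-form numerators: l = -10/3, m = 0, n = 0; L = l/sqrt(181/144), and similarly M = m/sqrt(W^2), N = n/sqrt(W^2)
H = (E*n - 2*F*m + G*l) / (2*(EG - F^2)*sqrt(W^2)); E*n - 2*F*m + G*l = -25/6, EG - F^2 = 181/144, so H = (-300/181)/sqrt(181/144)


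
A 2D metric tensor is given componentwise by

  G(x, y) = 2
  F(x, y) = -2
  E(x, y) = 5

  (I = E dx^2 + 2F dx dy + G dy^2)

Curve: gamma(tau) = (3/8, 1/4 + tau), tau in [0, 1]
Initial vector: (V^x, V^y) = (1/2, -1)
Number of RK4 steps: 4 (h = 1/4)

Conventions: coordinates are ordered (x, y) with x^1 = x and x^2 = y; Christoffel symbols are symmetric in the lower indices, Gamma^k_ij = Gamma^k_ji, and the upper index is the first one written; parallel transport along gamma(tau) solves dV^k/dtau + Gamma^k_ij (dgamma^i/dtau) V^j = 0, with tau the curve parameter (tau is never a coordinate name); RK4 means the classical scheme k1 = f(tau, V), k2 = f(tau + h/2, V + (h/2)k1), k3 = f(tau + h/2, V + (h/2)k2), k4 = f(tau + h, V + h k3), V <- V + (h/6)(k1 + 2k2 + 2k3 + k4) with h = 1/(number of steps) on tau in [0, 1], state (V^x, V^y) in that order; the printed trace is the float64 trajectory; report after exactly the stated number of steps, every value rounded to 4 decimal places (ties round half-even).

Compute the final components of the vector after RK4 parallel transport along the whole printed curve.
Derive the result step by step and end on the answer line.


gamma'(tau) = (0, 1); f(tau, V)^k = -Gamma^k_ij(gamma(tau)) gamma'^i(tau) V^j; h = 1/4; intermediate values shown to 6 dp
curve data and Christoffel symbols at the stage parameters:
  tau = 0.000000: gamma = (0.375000, 0.250000), gamma' = (0.000000, 1.000000); Gamma_xxx = 0.000000, Gamma_xxy = 0.000000, Gamma_xyy = 0.000000, Gamma_yxx = 0.000000, Gamma_yxy = 0.000000, Gamma_yyy = 0.000000
  tau = 0.125000: gamma = (0.375000, 0.375000), gamma' = (0.000000, 1.000000); Gamma_xxx = 0.000000, Gamma_xxy = 0.000000, Gamma_xyy = 0.000000, Gamma_yxx = 0.000000, Gamma_yxy = 0.000000, Gamma_yyy = 0.000000
  tau = 0.250000: gamma = (0.375000, 0.500000), gamma' = (0.000000, 1.000000); Gamma_xxx = 0.000000, Gamma_xxy = 0.000000, Gamma_xyy = 0.000000, Gamma_yxx = 0.000000, Gamma_yxy = 0.000000, Gamma_yyy = 0.000000
  tau = 0.375000: gamma = (0.375000, 0.625000), gamma' = (0.000000, 1.000000); Gamma_xxx = 0.000000, Gamma_xxy = 0.000000, Gamma_xyy = 0.000000, Gamma_yxx = 0.000000, Gamma_yxy = 0.000000, Gamma_yyy = 0.000000
  tau = 0.500000: gamma = (0.375000, 0.750000), gamma' = (0.000000, 1.000000); Gamma_xxx = 0.000000, Gamma_xxy = 0.000000, Gamma_xyy = 0.000000, Gamma_yxx = 0.000000, Gamma_yxy = 0.000000, Gamma_yyy = 0.000000
  tau = 0.625000: gamma = (0.375000, 0.875000), gamma' = (0.000000, 1.000000); Gamma_xxx = 0.000000, Gamma_xxy = 0.000000, Gamma_xyy = 0.000000, Gamma_yxx = 0.000000, Gamma_yxy = 0.000000, Gamma_yyy = 0.000000
  tau = 0.750000: gamma = (0.375000, 1.000000), gamma' = (0.000000, 1.000000); Gamma_xxx = 0.000000, Gamma_xxy = 0.000000, Gamma_xyy = 0.000000, Gamma_yxx = 0.000000, Gamma_yxy = 0.000000, Gamma_yyy = 0.000000
  tau = 0.875000: gamma = (0.375000, 1.125000), gamma' = (0.000000, 1.000000); Gamma_xxx = 0.000000, Gamma_xxy = 0.000000, Gamma_xyy = 0.000000, Gamma_yxx = 0.000000, Gamma_yxy = 0.000000, Gamma_yyy = 0.000000
  tau = 1.000000: gamma = (0.375000, 1.250000), gamma' = (0.000000, 1.000000); Gamma_xxx = 0.000000, Gamma_xxy = 0.000000, Gamma_xyy = 0.000000, Gamma_yxx = 0.000000, Gamma_yxy = 0.000000, Gamma_yyy = 0.000000
step 0: V^x = 0.5000, V^y = -1.0000
step 1: k1 = (0.000000, 0.000000), k2 = (0.000000, 0.000000), k3 = (0.000000, 0.000000), k4 = (0.000000, 0.000000); V <- V + (h/6)(k1 + 2k2 + 2k3 + k4): V^x = 0.5000, V^y = -1.0000
step 2: k1 = (0.000000, 0.000000), k2 = (0.000000, 0.000000), k3 = (0.000000, 0.000000), k4 = (0.000000, 0.000000); V <- V + (h/6)(k1 + 2k2 + 2k3 + k4): V^x = 0.5000, V^y = -1.0000
step 3: k1 = (0.000000, 0.000000), k2 = (0.000000, 0.000000), k3 = (0.000000, 0.000000), k4 = (0.000000, 0.000000); V <- V + (h/6)(k1 + 2k2 + 2k3 + k4): V^x = 0.5000, V^y = -1.0000
step 4: k1 = (0.000000, 0.000000), k2 = (0.000000, 0.000000), k3 = (0.000000, 0.000000), k4 = (0.000000, 0.000000); V <- V + (h/6)(k1 + 2k2 + 2k3 + k4): V^x = 0.5000, V^y = -1.0000

Answer: V^x = 0.5000, V^y = -1.0000


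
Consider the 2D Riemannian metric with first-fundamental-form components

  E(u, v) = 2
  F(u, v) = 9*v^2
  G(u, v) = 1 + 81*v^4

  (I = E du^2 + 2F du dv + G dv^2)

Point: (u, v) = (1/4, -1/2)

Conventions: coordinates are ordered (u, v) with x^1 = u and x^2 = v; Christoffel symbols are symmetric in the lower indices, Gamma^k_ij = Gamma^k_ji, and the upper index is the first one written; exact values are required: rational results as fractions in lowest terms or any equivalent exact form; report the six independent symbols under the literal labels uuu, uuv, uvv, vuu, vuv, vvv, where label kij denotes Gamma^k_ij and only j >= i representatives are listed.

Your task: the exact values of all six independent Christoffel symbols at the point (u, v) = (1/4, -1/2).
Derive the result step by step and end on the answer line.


E = 2, F = 9/4, G = 97/16 at the point
E_u = 0, E_v = 0, F_u = 0, F_v = -9, G_u = 0, G_v = -81/2
EG - F^2 = 113/16;  g^inv = (16/113) * [[97/16, -9/4], [-9/4, 2]]
first-kind symbols [ij,l] = (1/2)(d_i g_jl + d_j g_il - d_l g_ij): [uu,u] = E_u/2 = 0, [uu,v] = F_u - E_v/2 = 0, [uv,u] = E_v/2 = 0, [uv,v] = G_u/2 = 0, [vv,u] = F_v - G_u/2 = -9, [vv,v] = G_v/2 = -81/4
Gamma^u_ij = (G*[ij,u] - F*[ij,v])/(EG - F^2), Gamma^v_ij = (E*[ij,v] - F*[ij,u])/(EG - F^2)

Answer: Gamma_uuu = 0, Gamma_uuv = 0, Gamma_uvv = -144/113, Gamma_vuu = 0, Gamma_vuv = 0, Gamma_vvv = -324/113


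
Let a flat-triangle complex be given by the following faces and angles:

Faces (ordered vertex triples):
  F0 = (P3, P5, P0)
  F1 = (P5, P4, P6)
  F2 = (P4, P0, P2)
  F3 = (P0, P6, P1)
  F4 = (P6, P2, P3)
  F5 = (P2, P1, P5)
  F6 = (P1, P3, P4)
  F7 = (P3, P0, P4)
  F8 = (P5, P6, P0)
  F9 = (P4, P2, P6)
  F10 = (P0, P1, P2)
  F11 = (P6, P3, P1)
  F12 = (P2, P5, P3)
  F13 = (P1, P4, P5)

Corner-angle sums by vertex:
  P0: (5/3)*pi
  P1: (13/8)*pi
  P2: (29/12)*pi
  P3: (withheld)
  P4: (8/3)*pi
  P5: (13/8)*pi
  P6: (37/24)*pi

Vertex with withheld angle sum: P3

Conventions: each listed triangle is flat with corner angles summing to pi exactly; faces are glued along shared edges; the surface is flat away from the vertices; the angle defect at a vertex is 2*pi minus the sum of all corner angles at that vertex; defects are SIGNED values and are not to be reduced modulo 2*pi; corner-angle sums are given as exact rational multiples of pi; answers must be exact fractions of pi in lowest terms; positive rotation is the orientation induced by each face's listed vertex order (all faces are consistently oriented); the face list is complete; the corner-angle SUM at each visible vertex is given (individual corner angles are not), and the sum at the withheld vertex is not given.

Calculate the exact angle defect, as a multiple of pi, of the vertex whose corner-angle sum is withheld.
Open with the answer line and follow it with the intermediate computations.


Answer: defect(P3) = (-11/24)*pi

V = 7, E = 21, F = 14; chi = V - E + F = 0
Gauss-Bonnet: total defect = 2*pi*chi = 0; visible defects sum to (11/24)*pi


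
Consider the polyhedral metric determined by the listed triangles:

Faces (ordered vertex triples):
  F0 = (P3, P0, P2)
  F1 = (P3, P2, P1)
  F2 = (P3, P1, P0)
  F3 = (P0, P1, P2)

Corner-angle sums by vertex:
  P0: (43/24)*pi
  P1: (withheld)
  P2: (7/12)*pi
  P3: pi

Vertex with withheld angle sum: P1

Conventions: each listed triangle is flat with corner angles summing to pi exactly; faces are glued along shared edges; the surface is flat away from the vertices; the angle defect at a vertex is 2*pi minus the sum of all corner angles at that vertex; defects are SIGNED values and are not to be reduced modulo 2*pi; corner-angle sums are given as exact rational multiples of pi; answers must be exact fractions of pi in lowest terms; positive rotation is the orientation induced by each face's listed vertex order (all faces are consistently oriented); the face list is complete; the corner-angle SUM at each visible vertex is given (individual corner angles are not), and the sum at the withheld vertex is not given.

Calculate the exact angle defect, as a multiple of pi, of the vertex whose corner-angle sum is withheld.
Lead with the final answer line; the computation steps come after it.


Answer: defect(P1) = (11/8)*pi

V = 4, E = 6, F = 4; chi = V - E + F = 2
Gauss-Bonnet: total defect = 2*pi*chi = 4*pi; visible defects sum to (21/8)*pi


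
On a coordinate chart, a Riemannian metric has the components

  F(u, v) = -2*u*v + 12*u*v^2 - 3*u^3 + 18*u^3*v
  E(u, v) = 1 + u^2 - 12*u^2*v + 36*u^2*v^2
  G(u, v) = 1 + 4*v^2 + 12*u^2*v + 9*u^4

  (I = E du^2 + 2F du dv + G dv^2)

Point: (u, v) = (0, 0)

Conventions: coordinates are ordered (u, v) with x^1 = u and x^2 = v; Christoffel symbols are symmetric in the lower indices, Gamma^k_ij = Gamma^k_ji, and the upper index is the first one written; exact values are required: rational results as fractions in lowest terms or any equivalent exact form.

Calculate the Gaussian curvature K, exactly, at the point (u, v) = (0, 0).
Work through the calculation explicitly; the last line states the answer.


E = 1, F = 0, G = 1, EG - F^2 = 1 at the point
E_u = 0, E_v = 0, F_u = 0, F_v = 0, G_u = 0, G_v = 0
E_vv = 0, F_uv = -2, G_uu = 0
Using the Brioschi determinant formula for K from the metric derivatives:
M1 = [[-E_vv/2 + F_uv - G_uu/2, E_u/2, F_u - E_v/2], [F_v - G_u/2, E, F], [G_v/2, F, G]] = [[-2, 0, 0], [0, 1, 0], [0, 0, 1]]; det M1 = -2
M2 = [[0, E_v/2, G_u/2], [E_v/2, E, F], [G_u/2, F, G]] = [[0, 0, 0], [0, 1, 0], [0, 0, 1]]; det M2 = 0
det M1 - det M2 = -2; K = -2 / (1)^2 = -2

Answer: K = -2


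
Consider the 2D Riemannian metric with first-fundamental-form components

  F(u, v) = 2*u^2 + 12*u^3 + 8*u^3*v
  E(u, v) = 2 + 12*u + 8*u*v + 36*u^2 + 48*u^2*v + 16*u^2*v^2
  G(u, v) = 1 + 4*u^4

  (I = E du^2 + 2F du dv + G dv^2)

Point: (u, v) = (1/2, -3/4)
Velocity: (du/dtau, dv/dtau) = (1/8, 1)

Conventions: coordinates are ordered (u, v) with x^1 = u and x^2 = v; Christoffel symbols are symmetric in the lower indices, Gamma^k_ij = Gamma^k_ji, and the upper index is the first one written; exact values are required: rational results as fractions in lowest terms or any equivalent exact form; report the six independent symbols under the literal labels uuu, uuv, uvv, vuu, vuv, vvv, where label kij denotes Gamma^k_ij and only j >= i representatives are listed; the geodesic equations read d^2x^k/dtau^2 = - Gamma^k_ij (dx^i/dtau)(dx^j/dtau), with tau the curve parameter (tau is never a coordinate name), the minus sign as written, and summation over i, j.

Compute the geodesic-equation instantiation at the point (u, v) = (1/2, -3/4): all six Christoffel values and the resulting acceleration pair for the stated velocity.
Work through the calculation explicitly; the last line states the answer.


E = 29/4, F = 5/4, G = 5/4 at the point
E_u = 15, E_v = 10, F_u = 13/2, F_v = 1, G_u = 2, G_v = 0
EG - F^2 = 15/2;  g^inv = (2/15) * [[5/4, -5/4], [-5/4, 29/4]]
first-kind symbols [ij,l] = (1/2)(d_i g_jl + d_j g_il - d_l g_ij): [uu,u] = E_u/2 = 15/2, [uu,v] = F_u - E_v/2 = 3/2, [uv,u] = E_v/2 = 5, [uv,v] = G_u/2 = 1, [vv,u] = F_v - G_u/2 = 0, [vv,v] = G_v/2 = 0
Gamma^u_ij = (G*[ij,u] - F*[ij,v])/(EG - F^2), Gamma^v_ij = (E*[ij,v] - F*[ij,u])/(EG - F^2)
Gamma_uuu = 1, Gamma_uuv = 2/3, Gamma_uvv = 0, Gamma_vuu = 1/5, Gamma_vuv = 2/15, Gamma_vvv = 0
d^2u/dtau^2 = -(Gamma_uuu*(1/8)^2 + 2*Gamma_uuv*(1/8)*(1) + Gamma_uvv*(1)^2) = -35/192
d^2v/dtau^2 = -(Gamma_vuu*(1/8)^2 + 2*Gamma_vuv*(1/8)*(1) + Gamma_vvv*(1)^2) = -7/192

Answer: Gamma_uuu = 1, Gamma_uuv = 2/3, Gamma_uvv = 0, Gamma_vuu = 1/5, Gamma_vuv = 2/15, Gamma_vvv = 0; accelerations (d^2u/dtau^2, d^2v/dtau^2) = (-35/192, -7/192)


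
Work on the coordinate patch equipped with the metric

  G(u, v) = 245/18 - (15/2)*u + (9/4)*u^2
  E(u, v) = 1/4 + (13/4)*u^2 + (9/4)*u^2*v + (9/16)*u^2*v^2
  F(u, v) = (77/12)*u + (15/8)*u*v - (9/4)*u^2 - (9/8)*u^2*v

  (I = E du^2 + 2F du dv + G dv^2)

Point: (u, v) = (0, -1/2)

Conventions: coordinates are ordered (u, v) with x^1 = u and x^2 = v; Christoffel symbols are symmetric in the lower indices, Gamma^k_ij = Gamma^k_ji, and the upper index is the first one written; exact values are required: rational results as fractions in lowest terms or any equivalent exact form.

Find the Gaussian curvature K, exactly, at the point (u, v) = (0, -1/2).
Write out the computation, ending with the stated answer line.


E = 1/4, F = 0, G = 245/18, EG - F^2 = 245/72 at the point
E_u = 0, E_v = 0, F_u = 263/48, F_v = 0, G_u = -15/2, G_v = 0
E_vv = 0, F_uv = 15/8, G_uu = 9/2
Compute both Brioschi determinants and normalise by (EG - F^2)^2.
M1 = [[-E_vv/2 + F_uv - G_uu/2, E_u/2, F_u - E_v/2], [F_v - G_u/2, E, F], [G_v/2, F, G]] = [[-3/8, 0, 263/48], [15/4, 1/4, 0], [0, 0, 245/18]]; det M1 = -245/192
M2 = [[0, E_v/2, G_u/2], [E_v/2, E, F], [G_u/2, F, G]] = [[0, 0, -15/4], [0, 1/4, 0], [-15/4, 0, 245/18]]; det M2 = -225/64
det M1 - det M2 = 215/96; K = 215/96 / (245/72)^2 = 2322/12005

Answer: K = 2322/12005


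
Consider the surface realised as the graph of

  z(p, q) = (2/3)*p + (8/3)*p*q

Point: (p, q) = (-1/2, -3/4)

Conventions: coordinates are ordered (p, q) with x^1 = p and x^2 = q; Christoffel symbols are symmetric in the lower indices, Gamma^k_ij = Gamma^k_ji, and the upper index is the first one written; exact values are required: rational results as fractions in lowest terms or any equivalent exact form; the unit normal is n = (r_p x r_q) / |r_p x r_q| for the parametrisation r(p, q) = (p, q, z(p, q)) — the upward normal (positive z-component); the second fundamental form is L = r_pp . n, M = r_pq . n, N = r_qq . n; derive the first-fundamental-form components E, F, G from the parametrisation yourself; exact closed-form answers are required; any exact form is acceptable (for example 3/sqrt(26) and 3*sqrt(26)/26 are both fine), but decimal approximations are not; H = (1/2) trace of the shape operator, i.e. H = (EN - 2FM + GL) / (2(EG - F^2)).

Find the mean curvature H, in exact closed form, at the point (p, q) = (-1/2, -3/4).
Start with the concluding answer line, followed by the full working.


Answer: H = -128*sqrt(41)/1681

z_p = -4/3, z_q = -4/3, z_pp = 0, z_pq = 8/3, z_qq = 0
E = 25/9, F = 16/9, G = 25/9; answer radicand W^2 = 41/9
unnormalised second-form numerators: l = 0, m = 8/3, n = 0; L = l/sqrt(41/9), and similarly M = m/sqrt(W^2), N = n/sqrt(W^2)
H = (E*n - 2*F*m + G*l) / (2*(EG - F^2)*sqrt(W^2)); E*n - 2*F*m + G*l = -256/27, EG - F^2 = 41/9, so H = (-128/123)/sqrt(41/9)


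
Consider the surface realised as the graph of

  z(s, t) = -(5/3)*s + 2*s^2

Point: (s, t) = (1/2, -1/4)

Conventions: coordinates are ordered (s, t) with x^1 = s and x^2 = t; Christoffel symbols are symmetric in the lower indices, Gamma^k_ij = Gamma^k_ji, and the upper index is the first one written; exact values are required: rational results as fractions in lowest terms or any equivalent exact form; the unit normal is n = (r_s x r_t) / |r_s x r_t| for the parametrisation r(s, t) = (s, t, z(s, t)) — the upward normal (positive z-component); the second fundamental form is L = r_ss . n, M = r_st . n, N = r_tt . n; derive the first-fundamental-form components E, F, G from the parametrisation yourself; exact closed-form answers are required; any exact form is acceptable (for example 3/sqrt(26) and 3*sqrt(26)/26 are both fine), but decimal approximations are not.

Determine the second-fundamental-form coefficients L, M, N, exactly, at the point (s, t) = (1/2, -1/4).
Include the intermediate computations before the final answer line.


z_s = 1/3, z_t = 0, z_ss = 4, z_st = 0, z_tt = 0
E = 10/9, F = 0, G = 1; answer radicand W^2 = 10/9
unnormalised second-form numerators: l = 4, m = 0, n = 0; L = l/sqrt(10/9), and similarly M = m/sqrt(W^2), N = n/sqrt(W^2)

Answer: L = 6*sqrt(10)/5, M = 0, N = 0


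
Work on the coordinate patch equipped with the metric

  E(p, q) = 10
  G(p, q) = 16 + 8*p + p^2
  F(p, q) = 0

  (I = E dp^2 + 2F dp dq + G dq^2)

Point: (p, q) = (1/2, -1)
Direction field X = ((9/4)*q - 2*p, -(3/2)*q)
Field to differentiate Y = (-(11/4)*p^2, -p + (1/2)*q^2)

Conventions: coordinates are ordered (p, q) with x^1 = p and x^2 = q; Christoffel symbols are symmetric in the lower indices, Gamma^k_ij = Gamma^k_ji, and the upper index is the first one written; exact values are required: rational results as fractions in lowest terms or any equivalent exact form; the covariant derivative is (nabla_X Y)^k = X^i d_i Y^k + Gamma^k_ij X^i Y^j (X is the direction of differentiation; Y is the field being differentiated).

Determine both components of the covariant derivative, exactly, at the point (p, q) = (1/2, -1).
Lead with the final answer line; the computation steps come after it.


Answer: (nabla_X Y)^p = 143/16, (nabla_X Y)^q = 73/48

E = 10, F = 0, G = 81/4 at the point
E_p = 0, E_q = 0, F_p = 0, F_q = 0, G_p = 9, G_q = 0
EG - F^2 = 405/2;  g^inv = (2/405) * [[81/4, 0], [0, 10]]
first-kind symbols [ij,l] = (1/2)(d_i g_jl + d_j g_il - d_l g_ij): [pp,p] = E_p/2 = 0, [pp,q] = F_p - E_q/2 = 0, [pq,p] = E_q/2 = 0, [pq,q] = G_p/2 = 9/2, [qq,p] = F_q - G_p/2 = -9/2, [qq,q] = G_q/2 = 0
Gamma^p_ij = (G*[ij,p] - F*[ij,q])/(EG - F^2), Gamma^q_ij = (E*[ij,q] - F*[ij,p])/(EG - F^2)
Gamma_ppp = 0, Gamma_ppq = 0, Gamma_pqq = -9/20, Gamma_qpp = 0, Gamma_qpq = 2/9, Gamma_qqq = 0
X = (-13/4, 3/2), Y = (-11/16, 0) at the point


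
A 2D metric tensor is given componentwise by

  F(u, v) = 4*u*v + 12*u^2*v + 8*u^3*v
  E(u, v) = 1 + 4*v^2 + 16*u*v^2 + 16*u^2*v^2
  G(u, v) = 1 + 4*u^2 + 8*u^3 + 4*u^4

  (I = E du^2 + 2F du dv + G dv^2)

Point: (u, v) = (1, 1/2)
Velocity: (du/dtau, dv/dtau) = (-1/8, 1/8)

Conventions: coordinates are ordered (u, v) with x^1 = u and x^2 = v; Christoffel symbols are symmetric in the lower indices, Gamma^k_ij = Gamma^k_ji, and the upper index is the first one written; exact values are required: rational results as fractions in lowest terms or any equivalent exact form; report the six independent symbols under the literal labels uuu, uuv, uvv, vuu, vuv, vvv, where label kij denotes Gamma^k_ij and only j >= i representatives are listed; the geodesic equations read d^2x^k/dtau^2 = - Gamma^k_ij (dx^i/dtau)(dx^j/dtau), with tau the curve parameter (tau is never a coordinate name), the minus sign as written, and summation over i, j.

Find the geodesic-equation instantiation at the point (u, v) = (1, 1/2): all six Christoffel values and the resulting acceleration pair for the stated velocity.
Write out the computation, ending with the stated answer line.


E = 10, F = 12, G = 17 at the point
E_u = 12, E_v = 36, F_u = 26, F_v = 24, G_u = 48, G_v = 0
EG - F^2 = 26;  g^inv = (1/26) * [[17, -12], [-12, 10]]
first-kind symbols [ij,l] = (1/2)(d_i g_jl + d_j g_il - d_l g_ij): [uu,u] = E_u/2 = 6, [uu,v] = F_u - E_v/2 = 8, [uv,u] = E_v/2 = 18, [uv,v] = G_u/2 = 24, [vv,u] = F_v - G_u/2 = 0, [vv,v] = G_v/2 = 0
Gamma^u_ij = (G*[ij,u] - F*[ij,v])/(EG - F^2), Gamma^v_ij = (E*[ij,v] - F*[ij,u])/(EG - F^2)
Gamma_uuu = 3/13, Gamma_uuv = 9/13, Gamma_uvv = 0, Gamma_vuu = 4/13, Gamma_vuv = 12/13, Gamma_vvv = 0
d^2u/dtau^2 = -(Gamma_uuu*(-1/8)^2 + 2*Gamma_uuv*(-1/8)*(1/8) + Gamma_uvv*(1/8)^2) = 15/832
d^2v/dtau^2 = -(Gamma_vuu*(-1/8)^2 + 2*Gamma_vuv*(-1/8)*(1/8) + Gamma_vvv*(1/8)^2) = 5/208

Answer: Gamma_uuu = 3/13, Gamma_uuv = 9/13, Gamma_uvv = 0, Gamma_vuu = 4/13, Gamma_vuv = 12/13, Gamma_vvv = 0; accelerations (d^2u/dtau^2, d^2v/dtau^2) = (15/832, 5/208)


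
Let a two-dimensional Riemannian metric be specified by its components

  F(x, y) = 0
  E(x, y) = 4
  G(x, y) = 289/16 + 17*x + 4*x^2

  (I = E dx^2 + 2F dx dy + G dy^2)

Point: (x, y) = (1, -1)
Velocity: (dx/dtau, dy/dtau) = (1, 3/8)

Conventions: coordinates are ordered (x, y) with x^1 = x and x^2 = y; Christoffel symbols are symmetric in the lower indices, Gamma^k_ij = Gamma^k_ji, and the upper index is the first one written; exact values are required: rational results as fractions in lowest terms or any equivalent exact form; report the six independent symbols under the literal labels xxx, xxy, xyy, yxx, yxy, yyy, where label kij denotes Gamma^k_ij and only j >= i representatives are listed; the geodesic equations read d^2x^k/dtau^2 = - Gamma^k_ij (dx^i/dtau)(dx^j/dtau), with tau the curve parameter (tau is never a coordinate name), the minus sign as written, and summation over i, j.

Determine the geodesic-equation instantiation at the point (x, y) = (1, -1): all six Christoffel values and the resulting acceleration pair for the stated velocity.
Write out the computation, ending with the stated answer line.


E = 4, F = 0, G = 625/16 at the point
E_x = 0, E_y = 0, F_x = 0, F_y = 0, G_x = 25, G_y = 0
EG - F^2 = 625/4;  g^inv = (4/625) * [[625/16, 0], [0, 4]]
first-kind symbols [ij,l] = (1/2)(d_i g_jl + d_j g_il - d_l g_ij): [xx,x] = E_x/2 = 0, [xx,y] = F_x - E_y/2 = 0, [xy,x] = E_y/2 = 0, [xy,y] = G_x/2 = 25/2, [yy,x] = F_y - G_x/2 = -25/2, [yy,y] = G_y/2 = 0
Gamma^x_ij = (G*[ij,x] - F*[ij,y])/(EG - F^2), Gamma^y_ij = (E*[ij,y] - F*[ij,x])/(EG - F^2)
Gamma_xxx = 0, Gamma_xxy = 0, Gamma_xyy = -25/8, Gamma_yxx = 0, Gamma_yxy = 8/25, Gamma_yyy = 0
d^2x/dtau^2 = -(Gamma_xxx*(1)^2 + 2*Gamma_xxy*(1)*(3/8) + Gamma_xyy*(3/8)^2) = 225/512
d^2y/dtau^2 = -(Gamma_yxx*(1)^2 + 2*Gamma_yxy*(1)*(3/8) + Gamma_yyy*(3/8)^2) = -6/25

Answer: Gamma_xxx = 0, Gamma_xxy = 0, Gamma_xyy = -25/8, Gamma_yxx = 0, Gamma_yxy = 8/25, Gamma_yyy = 0; accelerations (d^2x/dtau^2, d^2y/dtau^2) = (225/512, -6/25)


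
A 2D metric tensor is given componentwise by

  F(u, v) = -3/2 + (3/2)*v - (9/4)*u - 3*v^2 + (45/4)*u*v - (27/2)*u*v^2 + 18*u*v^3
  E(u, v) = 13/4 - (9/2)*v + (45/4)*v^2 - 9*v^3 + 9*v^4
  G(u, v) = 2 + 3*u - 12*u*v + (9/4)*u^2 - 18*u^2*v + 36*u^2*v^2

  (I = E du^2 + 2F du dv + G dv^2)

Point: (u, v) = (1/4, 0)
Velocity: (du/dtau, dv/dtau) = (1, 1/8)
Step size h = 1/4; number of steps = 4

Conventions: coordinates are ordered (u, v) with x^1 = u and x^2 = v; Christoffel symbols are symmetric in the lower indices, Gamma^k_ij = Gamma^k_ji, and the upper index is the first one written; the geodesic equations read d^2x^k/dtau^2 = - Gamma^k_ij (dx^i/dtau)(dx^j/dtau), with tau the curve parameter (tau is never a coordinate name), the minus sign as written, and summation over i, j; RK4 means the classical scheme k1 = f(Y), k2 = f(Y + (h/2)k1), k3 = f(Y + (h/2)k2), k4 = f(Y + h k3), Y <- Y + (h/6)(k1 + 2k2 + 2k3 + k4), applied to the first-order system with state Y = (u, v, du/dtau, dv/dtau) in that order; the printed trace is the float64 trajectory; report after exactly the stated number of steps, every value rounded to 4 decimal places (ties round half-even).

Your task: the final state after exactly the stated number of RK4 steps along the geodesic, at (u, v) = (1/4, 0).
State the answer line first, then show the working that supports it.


Answer: u = 1.2794, v = 0.0920, du/dtau = 1.0458, dv/dtau = 0.0698

f(Y) = (du/dtau, dv/dtau, -Gamma^u_ij Y'^i Y'^j, -Gamma^v_ij Y'^i Y'^j) with the Gammas evaluated at the stage position; h = 0.250000; intermediate values shown to 6 dp
step 0: u = 0.2500, v = 0.0000, du/dtau = 1.0000, dv/dtau = 0.1250
step 1:
  k1: at (u, v) = (0.250000, 0.000000), (du/dtau, dv/dtau) = (1.000000, 0.125000); Gamma_uuu = 0.000000, Gamma_uuv = -0.437690, Gamma_uvv = 0.437690, Gamma_vuu = 0.000000, Gamma_vuv = 0.401216, Gamma_vvv = -0.401216; k1 = (1.000000, 0.125000, 0.102584, -0.094035)
  k2: at (u, v) = (0.375000, 0.015625), (du/dtau, dv/dtau) = (1.012823, 0.113246); Gamma_uuu = 0.000000, Gamma_uuv = -0.376678, Gamma_uvv = 0.602685, Gamma_vuu = 0.000000, Gamma_vuv = 0.389439, Gamma_vvv = -0.623103; k2 = (1.012823, 0.113246, 0.078679, -0.081345)
  k3: at (u, v) = (0.376603, 0.014156), (du/dtau, dv/dtau) = (1.009835, 0.114832); Gamma_uuu = 0.000000, Gamma_uuv = -0.377982, Gamma_uvv = 0.603572, Gamma_vuu = 0.000000, Gamma_vuv = 0.391664, Gamma_vvv = -0.625421; k3 = (1.009835, 0.114832, 0.079704, -0.082589)
  k4: at (u, v) = (0.502459, 0.028708), (du/dtau, dv/dtau) = (1.019926, 0.104353); Gamma_uuu = 0.000000, Gamma_uuv = -0.327916, Gamma_uvv = 0.744557, Gamma_vuu = 0.000000, Gamma_vuv = 0.374591, Gamma_vvv = -0.850536; k4 = (1.019926, 0.104353, 0.061694, -0.070475)
  Y <- Y + (h/6)(k1 + 2k2 + 2k3 + k4): u = 0.5027, v = 0.0286, du/dtau = 1.0200, dv/dtau = 0.1045
step 2:
  k1: at (u, v) = (0.502718, 0.028563), (du/dtau, dv/dtau) = (1.020043, 0.104484); Gamma_uuu = 0.000000, Gamma_uuv = -0.327999, Gamma_uvv = 0.744640, Gamma_vuu = 0.000000, Gamma_vuv = 0.374812, Gamma_vvv = -0.850918; k1 = (1.020043, 0.104484, 0.061786, -0.070604)
  k2: at (u, v) = (0.630224, 0.041623), (du/dtau, dv/dtau) = (1.027767, 0.095659); Gamma_uuu = 0.000000, Gamma_uuv = -0.287311, Gamma_uvv = 0.868957, Gamma_vuu = 0.000000, Gamma_vuv = 0.356051, Gamma_vvv = -1.076855; k2 = (1.027767, 0.095659, 0.048542, -0.060156)
  k3: at (u, v) = (0.631189, 0.040520), (du/dtau, dv/dtau) = (1.026111, 0.096965); Gamma_uuu = 0.000000, Gamma_uuv = -0.288041, Gamma_uvv = 0.867905, Gamma_vuu = 0.000000, Gamma_vuv = 0.357687, Gamma_vvv = -1.077757; k3 = (1.026111, 0.096965, 0.049158, -0.061044)
  k4: at (u, v) = (0.759246, 0.052804), (du/dtau, dv/dtau) = (1.032333, 0.089223); Gamma_uuu = 0.000000, Gamma_uuv = -0.254426, Gamma_uvv = 0.979594, Gamma_vuu = 0.000000, Gamma_vuv = 0.337949, Gamma_vvv = -1.301174; k4 = (1.032333, 0.089223, 0.039071, -0.051897)
  Y <- Y + (h/6)(k1 + 2k2 + 2k3 + k4): u = 0.7594, v = 0.0527, du/dtau = 1.0324, dv/dtau = 0.0893
step 3:
  k1: at (u, v) = (0.759391, 0.052686), (du/dtau, dv/dtau) = (1.032388, 0.089280); Gamma_uuu = 0.000000, Gamma_uuv = -0.254485, Gamma_uvv = 0.979421, Gamma_vuu = 0.000000, Gamma_vuv = 0.338120, Gamma_vvv = -1.301303; k1 = (1.032388, 0.089280, 0.039106, -0.051958)
  k2: at (u, v) = (0.888439, 0.063846), (du/dtau, dv/dtau) = (1.037276, 0.082785); Gamma_uuu = 0.000000, Gamma_uuv = -0.226799, Gamma_uvv = 1.082420, Gamma_vuu = 0.000000, Gamma_vuv = 0.319003, Gamma_vvv = -1.522476; k2 = (1.037276, 0.082785, 0.031533, -0.044352)
  k3: at (u, v) = (0.889050, 0.063034), (du/dtau, dv/dtau) = (1.036329, 0.083736); Gamma_uuu = 0.000000, Gamma_uuv = -0.227199, Gamma_uvv = 1.080363, Gamma_vuu = 0.000000, Gamma_vuv = 0.320165, Gamma_vvv = -1.522429; k3 = (1.036329, 0.083736, 0.031857, -0.044892)
  k4: at (u, v) = (1.018473, 0.073620), (du/dtau, dv/dtau) = (1.040352, 0.078057); Gamma_uuu = 0.000000, Gamma_uuv = -0.203978, Gamma_uvv = 1.177832, Gamma_vuu = 0.000000, Gamma_vuv = 0.301482, Gamma_vvv = -1.740848; k4 = (1.040352, 0.078057, 0.025952, -0.038358)
  Y <- Y + (h/6)(k1 + 2k2 + 2k3 + k4): u = 1.0186, v = 0.0735, du/dtau = 1.0404, dv/dtau = 0.0781
step 4:
  k1: at (u, v) = (1.018555, 0.073535), (du/dtau, dv/dtau) = (1.040381, 0.078080); Gamma_uuu = 0.000000, Gamma_uuv = -0.204012, Gamma_uvv = 1.177556, Gamma_vuu = 0.000000, Gamma_vuv = 0.301600, Gamma_vvv = -1.740835; k1 = (1.040381, 0.078080, 0.025966, -0.038387)
  k2: at (u, v) = (1.148603, 0.083295), (du/dtau, dv/dtau) = (1.043626, 0.073282); Gamma_uuu = 0.000000, Gamma_uuv = -0.184533, Gamma_uvv = 1.271439, Gamma_vuu = 0.000000, Gamma_vuv = 0.284078, Gamma_vvv = -1.957309; k2 = (1.043626, 0.073282, 0.021398, -0.032941)
  k3: at (u, v) = (1.149008, 0.082695), (du/dtau, dv/dtau) = (1.043055, 0.073962); Gamma_uuu = 0.000000, Gamma_uuv = -0.184759, Gamma_uvv = 1.268878, Gamma_vuu = 0.000000, Gamma_vuv = 0.284904, Gamma_vvv = -1.956651; k3 = (1.043055, 0.073962, 0.021566, -0.033255)
  k4: at (u, v) = (1.279319, 0.092026), (du/dtau, dv/dtau) = (1.045772, 0.069766); Gamma_uuu = 0.000000, Gamma_uuv = -0.168152, Gamma_uvv = 1.361739, Gamma_vuu = 0.000000, Gamma_vuv = 0.268171, Gamma_vvv = -2.171725; k4 = (1.045772, 0.069766, 0.017909, -0.028561)
  Y <- Y + (h/6)(k1 + 2k2 + 2k3 + k4): u = 1.2794, v = 0.0920, du/dtau = 1.0458, dv/dtau = 0.0698


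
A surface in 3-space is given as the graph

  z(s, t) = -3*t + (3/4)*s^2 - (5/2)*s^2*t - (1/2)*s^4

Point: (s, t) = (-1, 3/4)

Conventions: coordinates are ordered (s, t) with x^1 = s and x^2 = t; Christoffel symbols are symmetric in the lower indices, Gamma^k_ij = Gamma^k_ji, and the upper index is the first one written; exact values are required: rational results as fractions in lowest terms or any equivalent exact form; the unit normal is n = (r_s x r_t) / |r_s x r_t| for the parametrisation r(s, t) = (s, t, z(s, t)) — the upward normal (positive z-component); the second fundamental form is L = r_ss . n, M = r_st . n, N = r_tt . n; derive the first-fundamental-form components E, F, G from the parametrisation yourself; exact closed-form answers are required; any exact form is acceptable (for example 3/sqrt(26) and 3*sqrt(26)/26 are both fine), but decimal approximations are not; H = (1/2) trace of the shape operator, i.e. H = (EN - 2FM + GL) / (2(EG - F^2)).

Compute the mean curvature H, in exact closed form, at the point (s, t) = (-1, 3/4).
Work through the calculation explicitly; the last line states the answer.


z_s = 17/4, z_t = -11/2, z_ss = -33/4, z_st = 5, z_tt = 0
E = 305/16, F = -187/8, G = 125/4; answer radicand W^2 = 789/16
unnormalised second-form numerators: l = -33/4, m = 5, n = 0; L = l/sqrt(789/16), and similarly M = m/sqrt(W^2), N = n/sqrt(W^2)
H = (E*n - 2*F*m + G*l) / (2*(EG - F^2)*sqrt(W^2)); E*n - 2*F*m + G*l = -385/16, EG - F^2 = 789/16, so H = (-385/1578)/sqrt(789/16)

Answer: H = -770*sqrt(789)/622521


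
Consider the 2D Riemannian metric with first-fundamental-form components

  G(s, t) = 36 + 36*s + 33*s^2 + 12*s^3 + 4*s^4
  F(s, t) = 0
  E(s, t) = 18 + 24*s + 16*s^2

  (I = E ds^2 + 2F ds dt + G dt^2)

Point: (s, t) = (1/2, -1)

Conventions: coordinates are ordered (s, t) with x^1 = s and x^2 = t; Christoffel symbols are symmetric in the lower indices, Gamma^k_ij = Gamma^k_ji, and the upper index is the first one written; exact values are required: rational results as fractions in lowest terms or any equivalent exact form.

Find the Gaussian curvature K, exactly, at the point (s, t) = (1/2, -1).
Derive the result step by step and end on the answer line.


E = 34, F = 0, G = 64, EG - F^2 = 2176 at the point
E_s = 40, E_t = 0, F_s = 0, F_t = 0, G_s = 80, G_t = 0
E_tt = 0, F_st = 0, G_ss = 114
Brioschi: K = (det M1 - det M2) / (EG - F^2)^2 with the standard first/second-derivative matrices M1, M2.
M1 = [[-E_tt/2 + F_st - G_ss/2, E_s/2, F_s - E_t/2], [F_t - G_s/2, E, F], [G_t/2, F, G]] = [[-57, 20, 0], [-40, 34, 0], [0, 0, 64]]; det M1 = -72832
M2 = [[0, E_t/2, G_s/2], [E_t/2, E, F], [G_s/2, F, G]] = [[0, 0, 40], [0, 34, 0], [40, 0, 64]]; det M2 = -54400
det M1 - det M2 = -18432; K = -18432 / (2176)^2 = -9/2312

Answer: K = -9/2312


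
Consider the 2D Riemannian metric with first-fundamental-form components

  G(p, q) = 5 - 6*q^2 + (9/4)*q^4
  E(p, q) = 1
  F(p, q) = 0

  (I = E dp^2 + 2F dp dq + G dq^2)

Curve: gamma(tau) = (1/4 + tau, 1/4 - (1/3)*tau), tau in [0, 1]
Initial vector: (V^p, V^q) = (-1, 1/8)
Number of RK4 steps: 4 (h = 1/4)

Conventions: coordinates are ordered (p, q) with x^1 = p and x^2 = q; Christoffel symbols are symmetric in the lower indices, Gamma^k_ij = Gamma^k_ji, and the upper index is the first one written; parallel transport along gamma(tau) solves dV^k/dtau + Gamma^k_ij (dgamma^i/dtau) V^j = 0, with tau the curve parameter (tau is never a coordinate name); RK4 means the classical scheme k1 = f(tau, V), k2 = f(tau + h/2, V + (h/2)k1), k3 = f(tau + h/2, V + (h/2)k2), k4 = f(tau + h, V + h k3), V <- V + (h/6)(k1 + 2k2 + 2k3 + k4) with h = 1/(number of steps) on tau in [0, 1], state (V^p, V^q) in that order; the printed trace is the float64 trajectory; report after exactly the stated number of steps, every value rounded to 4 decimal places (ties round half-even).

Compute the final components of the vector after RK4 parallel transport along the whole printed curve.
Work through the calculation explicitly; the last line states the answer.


gamma'(tau) = (1, -1/3); f(tau, V)^k = -Gamma^k_ij(gamma(tau)) gamma'^i(tau) V^j; h = 1/4; intermediate values shown to 6 dp
curve data and Christoffel symbols at the stage parameters:
  tau = 0.000000: gamma = (0.250000, 0.250000), gamma' = (1.000000, -0.333333); Gamma_ppp = 0.000000, Gamma_ppq = 0.000000, Gamma_pqq = 0.000000, Gamma_qpp = 0.000000, Gamma_qpq = 0.000000, Gamma_qqq = -0.308535
  tau = 0.125000: gamma = (0.375000, 0.208333), gamma' = (1.000000, -0.333333); Gamma_ppp = 0.000000, Gamma_ppq = 0.000000, Gamma_pqq = 0.000000, Gamma_qpp = 0.000000, Gamma_qpq = 0.000000, Gamma_qqq = -0.254923
  tau = 0.250000: gamma = (0.500000, 0.166667), gamma' = (1.000000, -0.333333); Gamma_ppp = 0.000000, Gamma_ppq = 0.000000, Gamma_pqq = 0.000000, Gamma_qpp = 0.000000, Gamma_qpq = 0.000000, Gamma_qqq = -0.202513
  tau = 0.375000: gamma = (0.625000, 0.125000), gamma' = (1.000000, -0.333333); Gamma_ppp = 0.000000, Gamma_ppq = 0.000000, Gamma_pqq = 0.000000, Gamma_qpp = 0.000000, Gamma_qpq = 0.000000, Gamma_qqq = -0.151058
  tau = 0.500000: gamma = (0.750000, 0.083333), gamma' = (1.000000, -0.333333); Gamma_ppp = 0.000000, Gamma_ppq = 0.000000, Gamma_pqq = 0.000000, Gamma_qpp = 0.000000, Gamma_qpq = 0.000000, Gamma_qqq = -0.100313
  tau = 0.625000: gamma = (0.875000, 0.041667), gamma' = (1.000000, -0.333333); Gamma_ppp = 0.000000, Gamma_ppq = 0.000000, Gamma_pqq = 0.000000, Gamma_qpp = 0.000000, Gamma_qpq = 0.000000, Gamma_qqq = -0.050039
  tau = 0.750000: gamma = (1.000000, 0.000000), gamma' = (1.000000, -0.333333); Gamma_ppp = 0.000000, Gamma_ppq = 0.000000, Gamma_pqq = 0.000000, Gamma_qpp = 0.000000, Gamma_qpq = 0.000000, Gamma_qqq = 0.000000
  tau = 0.875000: gamma = (1.125000, -0.041667), gamma' = (1.000000, -0.333333); Gamma_ppp = 0.000000, Gamma_ppq = 0.000000, Gamma_pqq = 0.000000, Gamma_qpp = 0.000000, Gamma_qpq = 0.000000, Gamma_qqq = 0.050039
  tau = 1.000000: gamma = (1.250000, -0.083333), gamma' = (1.000000, -0.333333); Gamma_ppp = 0.000000, Gamma_ppq = 0.000000, Gamma_pqq = 0.000000, Gamma_qpp = 0.000000, Gamma_qpq = 0.000000, Gamma_qqq = 0.100313
step 0: V^p = -1.0000, V^q = 0.1250
step 1: k1 = (0.000000, -0.012856), k2 = (0.000000, -0.010485), k3 = (0.000000, -0.010510), k4 = (0.000000, -0.008261); V <- V + (h/6)(k1 + 2k2 + 2k3 + k4): V^p = -1.0000, V^q = 0.1224
step 2: k1 = (0.000000, -0.008261), k2 = (0.000000, -0.006110), k3 = (0.000000, -0.006123), k4 = (0.000000, -0.004041); V <- V + (h/6)(k1 + 2k2 + 2k3 + k4): V^p = -1.0000, V^q = 0.1208
step 3: k1 = (0.000000, -0.004041), k2 = (0.000000, -0.002007), k3 = (0.000000, -0.002011), k4 = (0.000000, 0.000000); V <- V + (h/6)(k1 + 2k2 + 2k3 + k4): V^p = -1.0000, V^q = 0.1203
step 4: k1 = (0.000000, 0.000000), k2 = (0.000000, 0.002007), k3 = (0.000000, 0.002011), k4 = (0.000000, 0.004041); V <- V + (h/6)(k1 + 2k2 + 2k3 + k4): V^p = -1.0000, V^q = 0.1208

Answer: V^p = -1.0000, V^q = 0.1208


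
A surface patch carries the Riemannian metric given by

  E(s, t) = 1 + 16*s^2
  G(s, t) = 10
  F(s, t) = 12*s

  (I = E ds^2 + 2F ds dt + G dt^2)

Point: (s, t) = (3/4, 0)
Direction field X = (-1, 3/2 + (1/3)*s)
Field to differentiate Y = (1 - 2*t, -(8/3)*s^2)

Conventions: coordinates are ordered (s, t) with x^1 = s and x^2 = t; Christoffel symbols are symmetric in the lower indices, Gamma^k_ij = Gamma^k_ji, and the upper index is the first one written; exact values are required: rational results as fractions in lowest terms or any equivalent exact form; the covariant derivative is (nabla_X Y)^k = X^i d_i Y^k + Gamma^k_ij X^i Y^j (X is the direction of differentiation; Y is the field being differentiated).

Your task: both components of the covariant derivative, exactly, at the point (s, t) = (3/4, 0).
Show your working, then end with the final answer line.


E = 10, F = 9, G = 10 at the point
E_s = 24, E_t = 0, F_s = 12, F_t = 0, G_s = 0, G_t = 0
EG - F^2 = 19;  g^inv = (1/19) * [[10, -9], [-9, 10]]
first-kind symbols [ij,l] = (1/2)(d_i g_jl + d_j g_il - d_l g_ij): [ss,s] = E_s/2 = 12, [ss,t] = F_s - E_t/2 = 12, [st,s] = E_t/2 = 0, [st,t] = G_s/2 = 0, [tt,s] = F_t - G_s/2 = 0, [tt,t] = G_t/2 = 0
Gamma^s_ij = (G*[ij,s] - F*[ij,t])/(EG - F^2), Gamma^t_ij = (E*[ij,t] - F*[ij,s])/(EG - F^2)
Gamma_sss = 12/19, Gamma_sst = 0, Gamma_stt = 0, Gamma_tss = 12/19, Gamma_tst = 0, Gamma_ttt = 0
X = (-1, 7/4), Y = (1, -3/2) at the point

Answer: (nabla_X Y)^s = -157/38, (nabla_X Y)^t = 64/19


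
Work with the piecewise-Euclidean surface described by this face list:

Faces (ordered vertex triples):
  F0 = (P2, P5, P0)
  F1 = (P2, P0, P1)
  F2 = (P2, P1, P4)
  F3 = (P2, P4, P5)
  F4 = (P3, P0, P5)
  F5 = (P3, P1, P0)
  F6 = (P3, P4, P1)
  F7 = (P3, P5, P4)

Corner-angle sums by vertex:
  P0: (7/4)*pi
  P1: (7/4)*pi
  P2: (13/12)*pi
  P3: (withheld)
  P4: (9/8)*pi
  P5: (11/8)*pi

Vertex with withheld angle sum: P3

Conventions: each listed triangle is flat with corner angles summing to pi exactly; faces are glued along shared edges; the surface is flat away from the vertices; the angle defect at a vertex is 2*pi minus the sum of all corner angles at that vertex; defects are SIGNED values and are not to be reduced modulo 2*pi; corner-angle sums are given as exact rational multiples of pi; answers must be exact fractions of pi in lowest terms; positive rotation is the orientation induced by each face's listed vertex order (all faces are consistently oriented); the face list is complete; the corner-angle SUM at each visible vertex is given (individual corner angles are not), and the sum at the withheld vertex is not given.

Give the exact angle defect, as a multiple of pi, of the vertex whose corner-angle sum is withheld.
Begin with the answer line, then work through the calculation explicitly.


Answer: defect(P3) = (13/12)*pi

V = 6, E = 12, F = 8; chi = V - E + F = 2
Gauss-Bonnet: total defect = 2*pi*chi = 4*pi; visible defects sum to (35/12)*pi
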